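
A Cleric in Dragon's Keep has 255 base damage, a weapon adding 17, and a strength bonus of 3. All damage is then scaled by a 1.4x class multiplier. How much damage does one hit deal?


Sum base + weapon + str = 255 + 17 + 3 = 275
Multiply by 1.4:
275 * 1.4 = 385.0

385.0 damage


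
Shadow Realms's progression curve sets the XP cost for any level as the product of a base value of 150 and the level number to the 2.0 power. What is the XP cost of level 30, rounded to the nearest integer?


XP = 150 * level^2.0
Substitute level = 30:
XP = 150 * 30^2.0
= 150 * 900.0
= 135000

135000 XP


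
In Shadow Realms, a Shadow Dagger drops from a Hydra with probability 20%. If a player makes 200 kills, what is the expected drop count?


Expected drops = kills * (drop_rate / 100)
= 200 * (20 / 100)
= 200 * 0.2
= 40.0

40.0 drops


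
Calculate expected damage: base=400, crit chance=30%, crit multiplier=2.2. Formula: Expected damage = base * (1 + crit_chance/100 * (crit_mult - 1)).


E[dmg] = base * (1 + crit_chance * (crit_mult - 1))
cc as decimal = 30/100 = 0.3
cm - 1 = 2.2 - 1 = 1.2
Bonus factor = 0.3 * 1.2 = 0.36
Total multiplier = 1 + 0.36 = 1.36
Expected damage = 400 * 1.36 = 544.00

544.00 damage


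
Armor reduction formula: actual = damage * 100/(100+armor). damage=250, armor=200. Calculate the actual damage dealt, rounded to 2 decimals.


actual = 250 * 100 / (100 + 200)
= 250 * 100 / 300
= 25000 / 300
= 83.33

83.33 damage


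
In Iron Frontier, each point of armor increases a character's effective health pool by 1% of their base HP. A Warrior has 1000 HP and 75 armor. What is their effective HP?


EHP = 1000 * (1 + 75/100)
= 1000 * (1 + 0.75)
= 1000 * 1.75
= 1750.0

1750.0 EHP


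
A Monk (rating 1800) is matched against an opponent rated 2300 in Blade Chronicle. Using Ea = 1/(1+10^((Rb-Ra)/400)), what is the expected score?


Elo expected score: Ea = 1/(1 + 10^((Rb-Ra)/400))
Rb - Ra = 2300 - 1800 = 500
(Rb-Ra)/400 = 500/400 = 1.25
10^1.25 = 17.782794
Ea = 1/(1 + 17.782794) = 1/18.782794 = 0.0532

0.0532


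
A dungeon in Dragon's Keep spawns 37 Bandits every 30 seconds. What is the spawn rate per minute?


Spawns per minute = count * (60 / interval)
= 37 * (60 / 30)
= 37 * 2.0
= 74.0

74.0 per minute


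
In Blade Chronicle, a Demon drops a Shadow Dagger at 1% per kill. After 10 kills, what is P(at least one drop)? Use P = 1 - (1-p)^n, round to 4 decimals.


P(at least one) = 1 - P(none) = 1 - (1-p)^n
p = 1/100 = 0.01
1 - p = 0.99
(1 - p)^10 = 0.99^10 = 0.904382
P(at least one) = 1 - 0.904382 = 0.0956

0.0956


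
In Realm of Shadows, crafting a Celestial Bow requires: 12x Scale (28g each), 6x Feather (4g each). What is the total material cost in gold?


Cost breakdown:
  Scale: 12 * 28 = 336
  Feather: 6 * 4 = 24
Total = 336 + 24 = 360

360 gold


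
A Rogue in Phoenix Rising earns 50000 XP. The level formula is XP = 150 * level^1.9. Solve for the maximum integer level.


XP = 150 * level^1.9, so level = (XP / 150)^(1/1.9)
= (50000 / 150)^(1/1.9)
= 333.3333^0.5263
= 21.2731
Floor: level = 21

level 21


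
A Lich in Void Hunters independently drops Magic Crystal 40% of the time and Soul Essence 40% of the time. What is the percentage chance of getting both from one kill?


For independent events, P(both) = P(A) * P(B)
= 40% * 40%
= 1600 / 100 %
= 16.0%

16.0%


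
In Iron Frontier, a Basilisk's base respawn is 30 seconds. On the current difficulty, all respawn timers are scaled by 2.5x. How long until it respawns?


Respawn time = base * multiplier
= 30 * 2.5
= 75.0 seconds

75.0 seconds


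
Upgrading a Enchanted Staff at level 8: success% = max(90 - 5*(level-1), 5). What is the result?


raw_rate = 90 - 5 * (8 - 1)
= 90 - 5 * 7
= 90 - 35
= 55
Apply floor: max(55, 5) = 55%

55%


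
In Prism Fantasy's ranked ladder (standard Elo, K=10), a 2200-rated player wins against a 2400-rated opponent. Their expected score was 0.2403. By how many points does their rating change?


Elo update: delta = K * (S - Ea), where S = 1 (wins)
S - Ea = 1 - 0.2403 = 0.7597
Rating change = 10 * 0.7597
= 7.60

7.60 rating points


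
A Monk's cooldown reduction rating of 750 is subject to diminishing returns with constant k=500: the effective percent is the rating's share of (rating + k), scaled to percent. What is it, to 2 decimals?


effective% = rating / (rating + k) * 100
= 750 / (750 + 500) * 100
= 750 / 1250 * 100
= 0.6 * 100
= 60.00%

60.00%


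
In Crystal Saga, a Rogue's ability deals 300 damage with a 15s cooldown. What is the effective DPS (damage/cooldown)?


DPS = damage / cooldown
= 300 / 15
= 20.00

20.00 DPS


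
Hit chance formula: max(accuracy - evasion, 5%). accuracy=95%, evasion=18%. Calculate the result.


accuracy - evasion = 95 - 18 = 77
Apply floor: max(77, 5) = 77
Hit chance = 77%

77%


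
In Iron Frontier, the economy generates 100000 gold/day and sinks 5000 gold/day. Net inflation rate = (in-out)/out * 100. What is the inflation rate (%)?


Net gold = 100000 - 5000 = 95000
Inflation rate = net / sunk * 100 = 95000 / 5000 * 100
= 19.0 * 100
= 1900.00%

1900.00%


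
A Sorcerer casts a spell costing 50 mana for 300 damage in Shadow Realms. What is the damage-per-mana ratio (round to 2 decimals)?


Efficiency = damage / mana
= 300 / 50
= 6.00

6.00 dmg/mana


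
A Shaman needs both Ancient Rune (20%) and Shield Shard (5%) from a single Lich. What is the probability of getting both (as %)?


For independent events, P(both) = P(A) * P(B)
= 20% * 5%
= 100 / 100 %
= 1.0%

1.0%


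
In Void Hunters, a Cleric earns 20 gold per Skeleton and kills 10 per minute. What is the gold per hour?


Gold per minute = 20 * 10 = 200
Gold per hour = 200 * 60 = 12000

12000 gold/hour


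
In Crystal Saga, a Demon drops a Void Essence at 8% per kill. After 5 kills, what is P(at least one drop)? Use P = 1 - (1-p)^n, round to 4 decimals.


P(at least one) = 1 - P(none) = 1 - (1-p)^n
p = 8/100 = 0.08
1 - p = 0.92
(1 - p)^5 = 0.92^5 = 0.659082
P(at least one) = 1 - 0.659082 = 0.3409

0.3409


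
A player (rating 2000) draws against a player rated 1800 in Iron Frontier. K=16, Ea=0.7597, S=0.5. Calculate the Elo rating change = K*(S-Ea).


Elo update: delta = K * (S - Ea), where S = 0.5 (draws)
S - Ea = 0.5 - 0.7597 = -0.2597
Rating change = 16 * -0.2597
= -4.16

-4.16 rating points


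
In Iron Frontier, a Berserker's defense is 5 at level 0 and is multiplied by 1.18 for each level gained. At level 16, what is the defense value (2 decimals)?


value = base * growth^level
= 5 * 1.18^16
= 5 * 14.129023
= 70.65

70.65 defense


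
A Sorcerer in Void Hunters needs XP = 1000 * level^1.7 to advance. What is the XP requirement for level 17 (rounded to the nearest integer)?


XP = 1000 * level^1.7
Substitute level = 17:
XP = 1000 * 17^1.7
= 1000 * 123.5274
= 123527

123527 XP


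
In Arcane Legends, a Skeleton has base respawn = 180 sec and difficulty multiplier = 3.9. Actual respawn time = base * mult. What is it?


Respawn time = base * multiplier
= 180 * 3.9
= 702.0 seconds

702.0 seconds


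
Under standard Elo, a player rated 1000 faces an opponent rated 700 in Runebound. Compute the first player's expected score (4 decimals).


Elo expected score: Ea = 1/(1 + 10^((Rb-Ra)/400))
Rb - Ra = 700 - 1000 = -300
(Rb-Ra)/400 = -300/400 = -0.75
10^-0.75 = 0.177828
Ea = 1/(1 + 0.177828) = 1/1.177828 = 0.8490

0.8490


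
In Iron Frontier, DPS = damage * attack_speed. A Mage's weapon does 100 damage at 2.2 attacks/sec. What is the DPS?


DPS = damage * attack_speed
= 100 * 2.2
= 220.0

220.0 DPS


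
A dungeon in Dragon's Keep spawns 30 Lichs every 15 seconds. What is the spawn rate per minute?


Spawns per minute = count * (60 / interval)
= 30 * (60 / 15)
= 30 * 4.0
= 120.0

120.0 per minute


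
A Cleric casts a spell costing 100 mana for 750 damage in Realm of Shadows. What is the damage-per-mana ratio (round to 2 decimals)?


Efficiency = damage / mana
= 750 / 100
= 7.50

7.50 dmg/mana


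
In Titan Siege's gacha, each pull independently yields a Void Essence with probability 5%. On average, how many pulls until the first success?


Expected pulls for a geometric distribution = 1/p = 100 / rate%
= 100 / 5
= 20.0

20.0 pulls


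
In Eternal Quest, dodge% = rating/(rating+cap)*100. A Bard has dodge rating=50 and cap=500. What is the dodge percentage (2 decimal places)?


dodge% = 50 / (50 + 500) * 100
= 50 / 550 * 100
= 0.090909 * 100
= 9.09%

9.09%


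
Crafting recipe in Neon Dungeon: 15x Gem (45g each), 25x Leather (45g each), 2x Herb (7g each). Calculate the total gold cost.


Cost breakdown:
  Gem: 15 * 45 = 675
  Leather: 25 * 45 = 1125
  Herb: 2 * 7 = 14
Total = 675 + 1125 + 14 = 1814

1814 gold


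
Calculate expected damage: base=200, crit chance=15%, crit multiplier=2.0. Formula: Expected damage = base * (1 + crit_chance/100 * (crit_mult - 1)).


E[dmg] = base * (1 + crit_chance * (crit_mult - 1))
cc as decimal = 15/100 = 0.15
cm - 1 = 2.0 - 1 = 1.0
Bonus factor = 0.15 * 1.0 = 0.15
Total multiplier = 1 + 0.15 = 1.15
Expected damage = 200 * 1.15 = 230.00

230.00 damage


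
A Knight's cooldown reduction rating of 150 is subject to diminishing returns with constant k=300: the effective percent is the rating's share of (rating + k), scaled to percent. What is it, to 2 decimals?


effective% = rating / (rating + k) * 100
= 150 / (150 + 300) * 100
= 150 / 450 * 100
= 0.333333 * 100
= 33.33%

33.33%


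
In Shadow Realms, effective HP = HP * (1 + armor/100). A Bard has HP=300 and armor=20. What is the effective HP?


EHP = 300 * (1 + 20/100)
= 300 * (1 + 0.2)
= 300 * 1.2
= 360.0

360.0 EHP


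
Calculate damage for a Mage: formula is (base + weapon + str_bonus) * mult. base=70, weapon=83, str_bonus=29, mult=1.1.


Sum base + weapon + str = 70 + 83 + 29 = 182
Multiply by 1.1:
182 * 1.1 = 200.2

200.2 damage


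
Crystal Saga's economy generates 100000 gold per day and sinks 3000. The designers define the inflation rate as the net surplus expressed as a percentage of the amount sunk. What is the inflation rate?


Net gold = 100000 - 3000 = 97000
Inflation rate = net / sunk * 100 = 97000 / 3000 * 100
= 32.333333 * 100
= 3233.33%

3233.33%


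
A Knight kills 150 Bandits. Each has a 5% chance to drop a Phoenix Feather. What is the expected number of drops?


Expected drops = kills * (drop_rate / 100)
= 150 * (5 / 100)
= 150 * 0.05
= 7.5

7.5 drops


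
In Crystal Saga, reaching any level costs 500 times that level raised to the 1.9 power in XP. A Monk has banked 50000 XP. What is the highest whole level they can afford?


XP = 500 * level^1.9, so level = (XP / 500)^(1/1.9)
= (50000 / 500)^(1/1.9)
= 100.0^0.5263
= 11.2884
Floor: level = 11

level 11


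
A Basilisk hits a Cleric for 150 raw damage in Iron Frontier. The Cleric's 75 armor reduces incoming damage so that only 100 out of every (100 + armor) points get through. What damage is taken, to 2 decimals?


actual = 150 * 100 / (100 + 75)
= 150 * 100 / 175
= 15000 / 175
= 85.71

85.71 damage


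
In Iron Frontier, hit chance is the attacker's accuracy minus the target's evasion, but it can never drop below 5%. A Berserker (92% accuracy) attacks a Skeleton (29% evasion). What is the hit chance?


accuracy - evasion = 92 - 29 = 63
Apply floor: max(63, 5) = 63
Hit chance = 63%

63%


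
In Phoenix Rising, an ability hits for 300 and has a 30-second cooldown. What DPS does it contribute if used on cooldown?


DPS = damage / cooldown
= 300 / 30
= 10.00

10.00 DPS


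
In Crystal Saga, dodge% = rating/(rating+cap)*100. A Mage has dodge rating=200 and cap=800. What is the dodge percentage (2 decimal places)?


dodge% = 200 / (200 + 800) * 100
= 200 / 1000 * 100
= 0.2 * 100
= 20.00%

20.00%


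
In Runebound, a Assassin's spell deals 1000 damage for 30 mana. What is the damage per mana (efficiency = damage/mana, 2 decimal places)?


Efficiency = damage / mana
= 1000 / 30
= 33.33

33.33 dmg/mana


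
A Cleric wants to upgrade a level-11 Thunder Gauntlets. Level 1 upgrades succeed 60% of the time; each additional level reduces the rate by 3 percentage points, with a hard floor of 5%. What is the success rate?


raw_rate = 60 - 3 * (11 - 1)
= 60 - 3 * 10
= 60 - 30
= 30
Apply floor: max(30, 5) = 30%

30%


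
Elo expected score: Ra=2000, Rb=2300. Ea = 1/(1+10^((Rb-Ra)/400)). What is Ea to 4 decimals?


Elo expected score: Ea = 1/(1 + 10^((Rb-Ra)/400))
Rb - Ra = 2300 - 2000 = 300
(Rb-Ra)/400 = 300/400 = 0.75
10^0.75 = 5.623413
Ea = 1/(1 + 5.623413) = 1/6.623413 = 0.1510

0.1510


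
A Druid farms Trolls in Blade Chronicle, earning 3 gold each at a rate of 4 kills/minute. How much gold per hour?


Gold per minute = 3 * 4 = 12
Gold per hour = 12 * 60 = 720

720 gold/hour


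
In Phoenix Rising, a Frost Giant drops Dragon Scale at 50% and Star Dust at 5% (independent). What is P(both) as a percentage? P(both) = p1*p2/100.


For independent events, P(both) = P(A) * P(B)
= 50% * 5%
= 250 / 100 %
= 2.5%

2.5%


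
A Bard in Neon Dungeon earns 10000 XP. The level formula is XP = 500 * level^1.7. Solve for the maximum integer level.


XP = 500 * level^1.7, so level = (XP / 500)^(1/1.7)
= (10000 / 500)^(1/1.7)
= 20.0^0.5882
= 5.8252
Floor: level = 5

level 5


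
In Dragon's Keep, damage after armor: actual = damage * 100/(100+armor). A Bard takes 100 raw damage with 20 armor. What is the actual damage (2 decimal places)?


actual = 100 * 100 / (100 + 20)
= 100 * 100 / 120
= 10000 / 120
= 83.33

83.33 damage


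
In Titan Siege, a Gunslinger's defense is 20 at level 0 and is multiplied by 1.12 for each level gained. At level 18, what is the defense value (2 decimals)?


value = base * growth^level
= 20 * 1.12^18
= 20 * 7.689966
= 153.80

153.80 defense


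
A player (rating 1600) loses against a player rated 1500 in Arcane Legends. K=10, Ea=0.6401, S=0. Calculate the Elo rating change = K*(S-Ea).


Elo update: delta = K * (S - Ea), where S = 0 (loses)
S - Ea = 0 - 0.6401 = -0.6401
Rating change = 10 * -0.6401
= -6.40

-6.40 rating points


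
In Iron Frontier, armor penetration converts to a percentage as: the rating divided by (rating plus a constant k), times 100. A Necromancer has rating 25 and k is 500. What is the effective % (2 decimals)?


effective% = rating / (rating + k) * 100
= 25 / (25 + 500) * 100
= 25 / 525 * 100
= 0.047619 * 100
= 4.76%

4.76%


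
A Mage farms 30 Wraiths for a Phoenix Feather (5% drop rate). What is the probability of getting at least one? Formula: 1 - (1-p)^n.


P(at least one) = 1 - P(none) = 1 - (1-p)^n
p = 5/100 = 0.05
1 - p = 0.95
(1 - p)^30 = 0.95^30 = 0.214639
P(at least one) = 1 - 0.214639 = 0.7854

0.7854


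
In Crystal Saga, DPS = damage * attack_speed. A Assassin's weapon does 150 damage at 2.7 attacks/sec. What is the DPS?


DPS = damage * attack_speed
= 150 * 2.7
= 405.0

405.0 DPS


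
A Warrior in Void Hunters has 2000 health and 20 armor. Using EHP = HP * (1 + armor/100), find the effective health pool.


EHP = 2000 * (1 + 20/100)
= 2000 * (1 + 0.2)
= 2000 * 1.2
= 2400.0

2400.0 EHP


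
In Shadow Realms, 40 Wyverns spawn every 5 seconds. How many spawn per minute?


Spawns per minute = count * (60 / interval)
= 40 * (60 / 5)
= 40 * 12.0
= 480.0

480.0 per minute


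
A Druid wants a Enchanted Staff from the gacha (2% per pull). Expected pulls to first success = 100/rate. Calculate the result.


Expected pulls for a geometric distribution = 1/p = 100 / rate%
= 100 / 2
= 50.0

50.0 pulls


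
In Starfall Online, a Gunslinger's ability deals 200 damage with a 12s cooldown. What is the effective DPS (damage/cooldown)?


DPS = damage / cooldown
= 200 / 12
= 16.67

16.67 DPS


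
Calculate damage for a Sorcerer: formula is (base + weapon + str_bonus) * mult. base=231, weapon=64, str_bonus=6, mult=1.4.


Sum base + weapon + str = 231 + 64 + 6 = 301
Multiply by 1.4:
301 * 1.4 = 421.4

421.4 damage


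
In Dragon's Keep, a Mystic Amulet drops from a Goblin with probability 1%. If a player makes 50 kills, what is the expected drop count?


Expected drops = kills * (drop_rate / 100)
= 50 * (1 / 100)
= 50 * 0.01
= 0.5

0.5 drops


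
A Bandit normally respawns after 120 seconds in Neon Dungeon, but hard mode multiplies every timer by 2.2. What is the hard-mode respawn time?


Respawn time = base * multiplier
= 120 * 2.2
= 264.0 seconds

264.0 seconds


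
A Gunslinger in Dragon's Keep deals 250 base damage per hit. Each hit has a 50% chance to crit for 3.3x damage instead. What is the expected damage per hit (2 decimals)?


E[dmg] = base * (1 + crit_chance * (crit_mult - 1))
cc as decimal = 50/100 = 0.5
cm - 1 = 3.3 - 1 = 2.3
Bonus factor = 0.5 * 2.3 = 1.15
Total multiplier = 1 + 1.15 = 2.15
Expected damage = 250 * 2.15 = 537.50

537.50 damage


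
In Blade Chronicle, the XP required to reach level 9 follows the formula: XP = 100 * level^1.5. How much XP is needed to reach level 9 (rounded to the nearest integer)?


XP = 100 * level^1.5
Substitute level = 9:
XP = 100 * 9^1.5
= 100 * 27.0
= 2700

2700 XP


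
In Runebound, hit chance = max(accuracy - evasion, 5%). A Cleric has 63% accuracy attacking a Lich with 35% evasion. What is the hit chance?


accuracy - evasion = 63 - 35 = 28
Apply floor: max(28, 5) = 28
Hit chance = 28%

28%


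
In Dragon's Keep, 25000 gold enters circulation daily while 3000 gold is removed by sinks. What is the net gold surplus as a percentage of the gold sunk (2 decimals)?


Net gold = 25000 - 3000 = 22000
Inflation rate = net / sunk * 100 = 22000 / 3000 * 100
= 7.333333 * 100
= 733.33%

733.33%


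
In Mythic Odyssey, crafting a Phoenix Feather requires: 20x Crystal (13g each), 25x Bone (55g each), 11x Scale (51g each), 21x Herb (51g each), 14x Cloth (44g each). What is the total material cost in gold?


Cost breakdown:
  Crystal: 20 * 13 = 260
  Bone: 25 * 55 = 1375
  Scale: 11 * 51 = 561
  Herb: 21 * 51 = 1071
  Cloth: 14 * 44 = 616
Total = 260 + 1375 + 561 + 1071 + 616 = 3883

3883 gold


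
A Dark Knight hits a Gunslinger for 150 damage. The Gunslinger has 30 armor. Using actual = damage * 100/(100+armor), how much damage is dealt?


actual = 150 * 100 / (100 + 30)
= 150 * 100 / 130
= 15000 / 130
= 115.38

115.38 damage


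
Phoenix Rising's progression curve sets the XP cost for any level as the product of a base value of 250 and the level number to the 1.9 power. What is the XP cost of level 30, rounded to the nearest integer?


XP = 250 * level^1.9
Substitute level = 30:
XP = 250 * 30^1.9
= 250 * 640.5166
= 160129

160129 XP


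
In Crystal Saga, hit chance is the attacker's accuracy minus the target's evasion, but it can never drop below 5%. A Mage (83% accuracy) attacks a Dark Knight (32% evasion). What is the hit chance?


accuracy - evasion = 83 - 32 = 51
Apply floor: max(51, 5) = 51
Hit chance = 51%

51%


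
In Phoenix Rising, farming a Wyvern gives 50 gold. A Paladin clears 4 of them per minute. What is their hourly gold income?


Gold per minute = 50 * 4 = 200
Gold per hour = 200 * 60 = 12000

12000 gold/hour


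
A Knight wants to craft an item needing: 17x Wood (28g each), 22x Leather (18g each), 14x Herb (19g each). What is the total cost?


Cost breakdown:
  Wood: 17 * 28 = 476
  Leather: 22 * 18 = 396
  Herb: 14 * 19 = 266
Total = 476 + 396 + 266 = 1138

1138 gold


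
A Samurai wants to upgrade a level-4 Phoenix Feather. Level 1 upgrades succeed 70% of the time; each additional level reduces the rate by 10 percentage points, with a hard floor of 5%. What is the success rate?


raw_rate = 70 - 10 * (4 - 1)
= 70 - 10 * 3
= 70 - 30
= 40
Apply floor: max(40, 5) = 40%

40%


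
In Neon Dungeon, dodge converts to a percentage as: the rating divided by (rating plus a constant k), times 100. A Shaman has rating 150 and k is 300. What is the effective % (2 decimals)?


effective% = rating / (rating + k) * 100
= 150 / (150 + 300) * 100
= 150 / 450 * 100
= 0.333333 * 100
= 33.33%

33.33%


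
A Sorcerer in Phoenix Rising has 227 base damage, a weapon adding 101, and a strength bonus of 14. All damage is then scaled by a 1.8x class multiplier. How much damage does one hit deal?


Sum base + weapon + str = 227 + 101 + 14 = 342
Multiply by 1.8:
342 * 1.8 = 615.6

615.6 damage


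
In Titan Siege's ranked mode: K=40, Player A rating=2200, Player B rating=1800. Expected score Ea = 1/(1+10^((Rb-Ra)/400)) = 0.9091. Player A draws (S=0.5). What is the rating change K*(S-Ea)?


Elo update: delta = K * (S - Ea), where S = 0.5 (draws)
S - Ea = 0.5 - 0.9091 = -0.4091
Rating change = 40 * -0.4091
= -16.36

-16.36 rating points


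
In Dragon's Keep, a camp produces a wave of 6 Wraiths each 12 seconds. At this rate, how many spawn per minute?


Spawns per minute = count * (60 / interval)
= 6 * (60 / 12)
= 6 * 5.0
= 30.0

30.0 per minute


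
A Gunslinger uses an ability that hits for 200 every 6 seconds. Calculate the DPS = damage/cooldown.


DPS = damage / cooldown
= 200 / 6
= 33.33

33.33 DPS


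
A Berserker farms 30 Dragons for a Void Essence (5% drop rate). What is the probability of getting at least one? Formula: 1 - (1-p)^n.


P(at least one) = 1 - P(none) = 1 - (1-p)^n
p = 5/100 = 0.05
1 - p = 0.95
(1 - p)^30 = 0.95^30 = 0.214639
P(at least one) = 1 - 0.214639 = 0.7854

0.7854


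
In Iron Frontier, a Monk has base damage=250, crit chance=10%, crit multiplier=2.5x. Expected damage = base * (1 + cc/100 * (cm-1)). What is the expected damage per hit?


E[dmg] = base * (1 + crit_chance * (crit_mult - 1))
cc as decimal = 10/100 = 0.1
cm - 1 = 2.5 - 1 = 1.5
Bonus factor = 0.1 * 1.5 = 0.15
Total multiplier = 1 + 0.15 = 1.15
Expected damage = 250 * 1.15 = 287.50

287.50 damage


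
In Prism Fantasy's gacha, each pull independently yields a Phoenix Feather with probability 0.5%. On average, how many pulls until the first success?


Expected pulls for a geometric distribution = 1/p = 100 / rate%
= 100 / 0.5
= 200.0

200.0 pulls


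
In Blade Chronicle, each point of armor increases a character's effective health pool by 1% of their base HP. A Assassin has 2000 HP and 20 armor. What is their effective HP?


EHP = 2000 * (1 + 20/100)
= 2000 * (1 + 0.2)
= 2000 * 1.2
= 2400.0

2400.0 EHP


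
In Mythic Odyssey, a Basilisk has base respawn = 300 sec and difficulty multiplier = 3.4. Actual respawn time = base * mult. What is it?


Respawn time = base * multiplier
= 300 * 3.4
= 1020.0 seconds

1020.0 seconds


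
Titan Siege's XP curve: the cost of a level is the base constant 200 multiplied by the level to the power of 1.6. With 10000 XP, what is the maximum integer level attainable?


XP = 200 * level^1.6, so level = (XP / 200)^(1/1.6)
= (10000 / 200)^(1/1.6)
= 50.0^0.625
= 11.5307
Floor: level = 11

level 11


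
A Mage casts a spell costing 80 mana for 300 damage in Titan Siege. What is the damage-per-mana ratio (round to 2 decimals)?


Efficiency = damage / mana
= 300 / 80
= 3.75

3.75 dmg/mana


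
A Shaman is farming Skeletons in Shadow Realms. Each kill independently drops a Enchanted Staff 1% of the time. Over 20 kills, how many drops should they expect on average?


Expected drops = kills * (drop_rate / 100)
= 20 * (1 / 100)
= 20 * 0.01
= 0.2

0.2 drops


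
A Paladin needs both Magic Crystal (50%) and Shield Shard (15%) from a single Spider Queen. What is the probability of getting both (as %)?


For independent events, P(both) = P(A) * P(B)
= 50% * 15%
= 750 / 100 %
= 7.5%

7.5%


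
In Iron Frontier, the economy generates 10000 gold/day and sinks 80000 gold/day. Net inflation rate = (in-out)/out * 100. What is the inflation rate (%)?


Net gold = 10000 - 80000 = -70000
Inflation rate = net / sunk * 100 = -70000 / 80000 * 100
= -0.875 * 100
= -87.50%

-87.50%


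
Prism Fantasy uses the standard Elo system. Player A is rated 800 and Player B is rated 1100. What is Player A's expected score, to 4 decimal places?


Elo expected score: Ea = 1/(1 + 10^((Rb-Ra)/400))
Rb - Ra = 1100 - 800 = 300
(Rb-Ra)/400 = 300/400 = 0.75
10^0.75 = 5.623413
Ea = 1/(1 + 5.623413) = 1/6.623413 = 0.1510

0.1510


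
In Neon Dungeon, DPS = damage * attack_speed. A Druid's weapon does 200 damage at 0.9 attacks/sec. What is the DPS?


DPS = damage * attack_speed
= 200 * 0.9
= 180.0

180.0 DPS


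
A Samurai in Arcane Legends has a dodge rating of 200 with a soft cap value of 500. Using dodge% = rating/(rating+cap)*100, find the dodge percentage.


dodge% = 200 / (200 + 500) * 100
= 200 / 700 * 100
= 0.285714 * 100
= 28.57%

28.57%


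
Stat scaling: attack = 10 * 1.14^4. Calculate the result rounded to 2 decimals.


value = base * growth^level
= 10 * 1.14^4
= 10 * 1.68896
= 16.89

16.89 attack


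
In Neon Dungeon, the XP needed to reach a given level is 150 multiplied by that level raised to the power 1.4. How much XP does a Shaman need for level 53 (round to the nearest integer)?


XP = 150 * level^1.4
Substitute level = 53:
XP = 150 * 53^1.4
= 150 * 259.4097
= 38911

38911 XP


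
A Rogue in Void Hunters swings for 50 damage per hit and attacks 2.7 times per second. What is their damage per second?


DPS = damage * attack_speed
= 50 * 2.7
= 135.0

135.0 DPS


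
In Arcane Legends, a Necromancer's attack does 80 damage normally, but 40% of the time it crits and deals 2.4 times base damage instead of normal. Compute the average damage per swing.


E[dmg] = base * (1 + crit_chance * (crit_mult - 1))
cc as decimal = 40/100 = 0.4
cm - 1 = 2.4 - 1 = 1.4
Bonus factor = 0.4 * 1.4 = 0.56
Total multiplier = 1 + 0.56 = 1.56
Expected damage = 80 * 1.56 = 124.80

124.80 damage


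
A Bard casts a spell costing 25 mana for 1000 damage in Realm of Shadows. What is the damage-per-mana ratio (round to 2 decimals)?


Efficiency = damage / mana
= 1000 / 25
= 40.00

40.00 dmg/mana


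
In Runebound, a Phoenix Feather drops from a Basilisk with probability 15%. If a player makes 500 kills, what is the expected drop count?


Expected drops = kills * (drop_rate / 100)
= 500 * (15 / 100)
= 500 * 0.15
= 75.0

75.0 drops


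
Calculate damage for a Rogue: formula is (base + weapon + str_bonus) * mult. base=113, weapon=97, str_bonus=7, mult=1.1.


Sum base + weapon + str = 113 + 97 + 7 = 217
Multiply by 1.1:
217 * 1.1 = 238.7

238.7 damage


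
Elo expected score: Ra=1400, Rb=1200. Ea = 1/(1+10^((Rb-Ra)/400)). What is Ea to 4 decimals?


Elo expected score: Ea = 1/(1 + 10^((Rb-Ra)/400))
Rb - Ra = 1200 - 1400 = -200
(Rb-Ra)/400 = -200/400 = -0.5
10^-0.5 = 0.316228
Ea = 1/(1 + 0.316228) = 1/1.316228 = 0.7597

0.7597


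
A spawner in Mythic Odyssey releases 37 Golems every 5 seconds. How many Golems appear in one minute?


Spawns per minute = count * (60 / interval)
= 37 * (60 / 5)
= 37 * 12.0
= 444.0

444.0 per minute


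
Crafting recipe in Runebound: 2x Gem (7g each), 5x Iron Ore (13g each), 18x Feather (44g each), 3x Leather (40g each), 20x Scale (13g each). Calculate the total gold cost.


Cost breakdown:
  Gem: 2 * 7 = 14
  Iron Ore: 5 * 13 = 65
  Feather: 18 * 44 = 792
  Leather: 3 * 40 = 120
  Scale: 20 * 13 = 260
Total = 14 + 65 + 792 + 120 + 260 = 1251

1251 gold


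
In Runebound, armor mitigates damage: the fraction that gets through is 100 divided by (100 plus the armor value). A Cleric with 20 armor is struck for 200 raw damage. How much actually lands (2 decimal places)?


actual = 200 * 100 / (100 + 20)
= 200 * 100 / 120
= 20000 / 120
= 166.67

166.67 damage


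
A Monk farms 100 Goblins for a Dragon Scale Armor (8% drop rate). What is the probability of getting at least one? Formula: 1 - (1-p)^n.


P(at least one) = 1 - P(none) = 1 - (1-p)^n
p = 8/100 = 0.08
1 - p = 0.92
(1 - p)^100 = 0.92^100 = 0.000239
P(at least one) = 1 - 0.000239 = 0.9998

0.9998


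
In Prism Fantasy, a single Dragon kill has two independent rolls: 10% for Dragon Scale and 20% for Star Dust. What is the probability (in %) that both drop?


For independent events, P(both) = P(A) * P(B)
= 10% * 20%
= 200 / 100 %
= 2.0%

2.0%


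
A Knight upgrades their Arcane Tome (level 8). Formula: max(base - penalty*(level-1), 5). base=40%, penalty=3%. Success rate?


raw_rate = 40 - 3 * (8 - 1)
= 40 - 3 * 7
= 40 - 21
= 19
Apply floor: max(19, 5) = 19%

19%


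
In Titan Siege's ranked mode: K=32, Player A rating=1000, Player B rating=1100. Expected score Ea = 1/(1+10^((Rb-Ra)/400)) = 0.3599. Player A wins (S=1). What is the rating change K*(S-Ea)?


Elo update: delta = K * (S - Ea), where S = 1 (wins)
S - Ea = 1 - 0.3599 = 0.6401
Rating change = 32 * 0.6401
= 20.48

20.48 rating points


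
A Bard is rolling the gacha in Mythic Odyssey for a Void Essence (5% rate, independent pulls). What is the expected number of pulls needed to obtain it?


Expected pulls for a geometric distribution = 1/p = 100 / rate%
= 100 / 5
= 20.0

20.0 pulls


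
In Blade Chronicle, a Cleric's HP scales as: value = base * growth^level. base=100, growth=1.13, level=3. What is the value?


value = base * growth^level
= 100 * 1.13^3
= 100 * 1.442897
= 144.29

144.29 HP


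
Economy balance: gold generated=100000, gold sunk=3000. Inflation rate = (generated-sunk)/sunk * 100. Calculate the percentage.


Net gold = 100000 - 3000 = 97000
Inflation rate = net / sunk * 100 = 97000 / 3000 * 100
= 32.333333 * 100
= 3233.33%

3233.33%


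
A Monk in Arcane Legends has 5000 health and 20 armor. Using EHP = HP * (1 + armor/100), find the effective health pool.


EHP = 5000 * (1 + 20/100)
= 5000 * (1 + 0.2)
= 5000 * 1.2
= 6000.0

6000.0 EHP


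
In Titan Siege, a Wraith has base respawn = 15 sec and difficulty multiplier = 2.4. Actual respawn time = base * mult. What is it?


Respawn time = base * multiplier
= 15 * 2.4
= 36.0 seconds

36.0 seconds


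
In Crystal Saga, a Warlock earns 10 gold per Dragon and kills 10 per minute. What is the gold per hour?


Gold per minute = 10 * 10 = 100
Gold per hour = 100 * 60 = 6000

6000 gold/hour


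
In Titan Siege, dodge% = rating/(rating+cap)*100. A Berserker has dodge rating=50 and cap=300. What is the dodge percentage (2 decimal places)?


dodge% = 50 / (50 + 300) * 100
= 50 / 350 * 100
= 0.142857 * 100
= 14.29%

14.29%


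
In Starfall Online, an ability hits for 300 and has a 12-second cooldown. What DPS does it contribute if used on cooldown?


DPS = damage / cooldown
= 300 / 12
= 25.00

25.00 DPS


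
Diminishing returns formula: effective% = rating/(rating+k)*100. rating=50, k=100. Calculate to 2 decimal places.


effective% = rating / (rating + k) * 100
= 50 / (50 + 100) * 100
= 50 / 150 * 100
= 0.333333 * 100
= 33.33%

33.33%


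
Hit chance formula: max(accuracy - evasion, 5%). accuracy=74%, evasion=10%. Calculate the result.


accuracy - evasion = 74 - 10 = 64
Apply floor: max(64, 5) = 64
Hit chance = 64%

64%


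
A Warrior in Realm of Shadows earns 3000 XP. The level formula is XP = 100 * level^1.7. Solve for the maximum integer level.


XP = 100 * level^1.7, so level = (XP / 100)^(1/1.7)
= (3000 / 100)^(1/1.7)
= 30.0^0.5882
= 7.3943
Floor: level = 7

level 7


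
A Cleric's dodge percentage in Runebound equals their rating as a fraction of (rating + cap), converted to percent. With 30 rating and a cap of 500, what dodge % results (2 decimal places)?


dodge% = 30 / (30 + 500) * 100
= 30 / 530 * 100
= 0.056604 * 100
= 5.66%

5.66%


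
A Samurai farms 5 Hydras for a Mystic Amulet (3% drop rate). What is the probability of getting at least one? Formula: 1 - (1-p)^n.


P(at least one) = 1 - P(none) = 1 - (1-p)^n
p = 3/100 = 0.03
1 - p = 0.97
(1 - p)^5 = 0.97^5 = 0.858734
P(at least one) = 1 - 0.858734 = 0.1413

0.1413


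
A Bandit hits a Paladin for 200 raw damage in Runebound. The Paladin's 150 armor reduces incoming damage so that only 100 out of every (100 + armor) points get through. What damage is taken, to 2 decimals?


actual = 200 * 100 / (100 + 150)
= 200 * 100 / 250
= 20000 / 250
= 80.00

80.00 damage


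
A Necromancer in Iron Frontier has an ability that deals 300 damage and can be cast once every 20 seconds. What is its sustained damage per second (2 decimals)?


DPS = damage / cooldown
= 300 / 20
= 15.00

15.00 DPS


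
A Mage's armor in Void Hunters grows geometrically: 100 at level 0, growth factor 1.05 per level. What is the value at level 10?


value = base * growth^level
= 100 * 1.05^10
= 100 * 1.628895
= 162.89

162.89 armor


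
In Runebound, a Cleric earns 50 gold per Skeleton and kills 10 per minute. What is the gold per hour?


Gold per minute = 50 * 10 = 500
Gold per hour = 500 * 60 = 30000

30000 gold/hour


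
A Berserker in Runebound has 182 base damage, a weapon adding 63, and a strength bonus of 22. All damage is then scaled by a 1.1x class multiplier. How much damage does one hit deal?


Sum base + weapon + str = 182 + 63 + 22 = 267
Multiply by 1.1:
267 * 1.1 = 293.7

293.7 damage


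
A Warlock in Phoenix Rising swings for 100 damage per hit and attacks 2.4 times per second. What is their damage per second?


DPS = damage * attack_speed
= 100 * 2.4
= 240.0

240.0 DPS


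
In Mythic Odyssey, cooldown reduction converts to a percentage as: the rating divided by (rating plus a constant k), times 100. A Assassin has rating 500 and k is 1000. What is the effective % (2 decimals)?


effective% = rating / (rating + k) * 100
= 500 / (500 + 1000) * 100
= 500 / 1500 * 100
= 0.333333 * 100
= 33.33%

33.33%


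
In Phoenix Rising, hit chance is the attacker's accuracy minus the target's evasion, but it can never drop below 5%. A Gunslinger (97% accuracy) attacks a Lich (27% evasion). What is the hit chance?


accuracy - evasion = 97 - 27 = 70
Apply floor: max(70, 5) = 70
Hit chance = 70%

70%


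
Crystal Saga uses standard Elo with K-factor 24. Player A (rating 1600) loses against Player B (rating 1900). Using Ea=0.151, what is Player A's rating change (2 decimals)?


Elo update: delta = K * (S - Ea), where S = 0 (loses)
S - Ea = 0 - 0.151 = -0.151
Rating change = 24 * -0.151
= -3.62

-3.62 rating points


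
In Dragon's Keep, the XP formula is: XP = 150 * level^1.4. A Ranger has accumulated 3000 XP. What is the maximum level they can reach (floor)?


XP = 150 * level^1.4, so level = (XP / 150)^(1/1.4)
= (3000 / 150)^(1/1.4)
= 20.0^0.7143
= 8.4978
Floor: level = 8

level 8


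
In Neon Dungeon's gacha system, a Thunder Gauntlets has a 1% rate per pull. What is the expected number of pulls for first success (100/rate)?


Expected pulls for a geometric distribution = 1/p = 100 / rate%
= 100 / 1
= 100.0

100.0 pulls


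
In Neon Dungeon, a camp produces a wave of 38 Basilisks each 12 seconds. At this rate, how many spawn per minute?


Spawns per minute = count * (60 / interval)
= 38 * (60 / 12)
= 38 * 5.0
= 190.0

190.0 per minute


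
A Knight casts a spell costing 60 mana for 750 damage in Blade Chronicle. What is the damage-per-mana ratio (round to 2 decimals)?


Efficiency = damage / mana
= 750 / 60
= 12.50

12.50 dmg/mana


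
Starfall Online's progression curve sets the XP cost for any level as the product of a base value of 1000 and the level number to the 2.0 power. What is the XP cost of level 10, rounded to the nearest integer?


XP = 1000 * level^2.0
Substitute level = 10:
XP = 1000 * 10^2.0
= 1000 * 100.0
= 100000

100000 XP


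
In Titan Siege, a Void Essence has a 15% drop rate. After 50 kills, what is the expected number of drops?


Expected drops = kills * (drop_rate / 100)
= 50 * (15 / 100)
= 50 * 0.15
= 7.5

7.5 drops


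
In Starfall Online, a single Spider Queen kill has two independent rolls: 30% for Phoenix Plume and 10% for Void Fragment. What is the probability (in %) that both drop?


For independent events, P(both) = P(A) * P(B)
= 30% * 10%
= 300 / 100 %
= 3.0%

3.0%


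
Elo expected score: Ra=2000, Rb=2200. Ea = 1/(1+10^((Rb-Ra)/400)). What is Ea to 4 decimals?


Elo expected score: Ea = 1/(1 + 10^((Rb-Ra)/400))
Rb - Ra = 2200 - 2000 = 200
(Rb-Ra)/400 = 200/400 = 0.5
10^0.5 = 3.162278
Ea = 1/(1 + 3.162278) = 1/4.162278 = 0.2403

0.2403


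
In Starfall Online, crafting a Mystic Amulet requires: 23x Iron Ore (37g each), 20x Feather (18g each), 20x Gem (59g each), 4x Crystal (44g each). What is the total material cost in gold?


Cost breakdown:
  Iron Ore: 23 * 37 = 851
  Feather: 20 * 18 = 360
  Gem: 20 * 59 = 1180
  Crystal: 4 * 44 = 176
Total = 851 + 360 + 1180 + 176 = 2567

2567 gold


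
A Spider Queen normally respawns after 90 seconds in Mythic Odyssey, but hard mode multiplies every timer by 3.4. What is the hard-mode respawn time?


Respawn time = base * multiplier
= 90 * 3.4
= 306.0 seconds

306.0 seconds


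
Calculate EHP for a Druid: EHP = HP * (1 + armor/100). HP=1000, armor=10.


EHP = 1000 * (1 + 10/100)
= 1000 * (1 + 0.1)
= 1000 * 1.1
= 1100.0

1100.0 EHP


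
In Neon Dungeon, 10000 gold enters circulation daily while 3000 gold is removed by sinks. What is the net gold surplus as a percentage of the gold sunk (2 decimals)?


Net gold = 10000 - 3000 = 7000
Inflation rate = net / sunk * 100 = 7000 / 3000 * 100
= 2.333333 * 100
= 233.33%

233.33%


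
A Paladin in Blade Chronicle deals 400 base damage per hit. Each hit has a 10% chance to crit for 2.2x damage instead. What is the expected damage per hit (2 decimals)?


E[dmg] = base * (1 + crit_chance * (crit_mult - 1))
cc as decimal = 10/100 = 0.1
cm - 1 = 2.2 - 1 = 1.2
Bonus factor = 0.1 * 1.2 = 0.12
Total multiplier = 1 + 0.12 = 1.12
Expected damage = 400 * 1.12 = 448.00

448.00 damage


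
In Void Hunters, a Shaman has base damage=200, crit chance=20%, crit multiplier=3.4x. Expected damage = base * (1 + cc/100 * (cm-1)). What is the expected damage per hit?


E[dmg] = base * (1 + crit_chance * (crit_mult - 1))
cc as decimal = 20/100 = 0.2
cm - 1 = 3.4 - 1 = 2.4
Bonus factor = 0.2 * 2.4 = 0.48
Total multiplier = 1 + 0.48 = 1.48
Expected damage = 200 * 1.48 = 296.00

296.00 damage


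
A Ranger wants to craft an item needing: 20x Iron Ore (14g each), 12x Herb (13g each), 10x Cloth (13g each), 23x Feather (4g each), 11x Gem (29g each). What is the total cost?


Cost breakdown:
  Iron Ore: 20 * 14 = 280
  Herb: 12 * 13 = 156
  Cloth: 10 * 13 = 130
  Feather: 23 * 4 = 92
  Gem: 11 * 29 = 319
Total = 280 + 156 + 130 + 92 + 319 = 977

977 gold


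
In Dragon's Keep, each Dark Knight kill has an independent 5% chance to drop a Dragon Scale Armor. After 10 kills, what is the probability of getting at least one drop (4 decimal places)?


P(at least one) = 1 - P(none) = 1 - (1-p)^n
p = 5/100 = 0.05
1 - p = 0.95
(1 - p)^10 = 0.95^10 = 0.598737
P(at least one) = 1 - 0.598737 = 0.4013

0.4013


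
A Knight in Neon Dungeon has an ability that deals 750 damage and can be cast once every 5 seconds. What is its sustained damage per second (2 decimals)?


DPS = damage / cooldown
= 750 / 5
= 150.00

150.00 DPS


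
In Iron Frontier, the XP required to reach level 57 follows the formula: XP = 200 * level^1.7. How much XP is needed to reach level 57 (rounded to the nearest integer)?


XP = 200 * level^1.7
Substitute level = 57:
XP = 200 * 57^1.7
= 200 * 966.0225
= 193205

193205 XP


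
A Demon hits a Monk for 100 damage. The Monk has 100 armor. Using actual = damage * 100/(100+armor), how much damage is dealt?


actual = 100 * 100 / (100 + 100)
= 100 * 100 / 200
= 10000 / 200
= 50.00

50.00 damage


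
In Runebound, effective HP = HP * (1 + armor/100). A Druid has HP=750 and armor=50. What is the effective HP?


EHP = 750 * (1 + 50/100)
= 750 * (1 + 0.5)
= 750 * 1.5
= 1125.0

1125.0 EHP
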